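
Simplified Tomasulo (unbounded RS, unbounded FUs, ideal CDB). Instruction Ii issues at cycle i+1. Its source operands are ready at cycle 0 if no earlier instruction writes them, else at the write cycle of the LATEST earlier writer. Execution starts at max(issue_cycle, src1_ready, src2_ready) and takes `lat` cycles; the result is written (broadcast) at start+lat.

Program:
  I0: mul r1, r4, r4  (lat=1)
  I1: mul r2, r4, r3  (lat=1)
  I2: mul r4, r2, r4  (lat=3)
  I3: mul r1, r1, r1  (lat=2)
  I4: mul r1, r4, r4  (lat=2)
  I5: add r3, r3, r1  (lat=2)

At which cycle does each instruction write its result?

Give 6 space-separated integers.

Answer: 2 3 6 6 8 10

Derivation:
I0 mul r1: issue@1 deps=(None,None) exec_start@1 write@2
I1 mul r2: issue@2 deps=(None,None) exec_start@2 write@3
I2 mul r4: issue@3 deps=(1,None) exec_start@3 write@6
I3 mul r1: issue@4 deps=(0,0) exec_start@4 write@6
I4 mul r1: issue@5 deps=(2,2) exec_start@6 write@8
I5 add r3: issue@6 deps=(None,4) exec_start@8 write@10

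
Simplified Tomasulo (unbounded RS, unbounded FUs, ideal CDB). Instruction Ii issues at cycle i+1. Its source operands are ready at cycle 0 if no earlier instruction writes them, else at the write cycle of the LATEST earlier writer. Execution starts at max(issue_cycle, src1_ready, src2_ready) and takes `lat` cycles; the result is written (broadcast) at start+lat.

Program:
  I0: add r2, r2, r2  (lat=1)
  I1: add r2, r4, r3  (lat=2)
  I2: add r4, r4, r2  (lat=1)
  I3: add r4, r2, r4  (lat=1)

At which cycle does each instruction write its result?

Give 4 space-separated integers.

Answer: 2 4 5 6

Derivation:
I0 add r2: issue@1 deps=(None,None) exec_start@1 write@2
I1 add r2: issue@2 deps=(None,None) exec_start@2 write@4
I2 add r4: issue@3 deps=(None,1) exec_start@4 write@5
I3 add r4: issue@4 deps=(1,2) exec_start@5 write@6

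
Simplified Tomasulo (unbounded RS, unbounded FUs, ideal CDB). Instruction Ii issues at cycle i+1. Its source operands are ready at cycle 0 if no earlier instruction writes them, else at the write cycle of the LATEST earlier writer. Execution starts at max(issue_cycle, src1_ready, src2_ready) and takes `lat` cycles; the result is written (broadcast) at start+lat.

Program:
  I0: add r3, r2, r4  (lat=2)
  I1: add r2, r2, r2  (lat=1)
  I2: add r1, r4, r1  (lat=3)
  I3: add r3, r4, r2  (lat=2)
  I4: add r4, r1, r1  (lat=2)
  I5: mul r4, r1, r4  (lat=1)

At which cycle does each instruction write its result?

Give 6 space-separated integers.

Answer: 3 3 6 6 8 9

Derivation:
I0 add r3: issue@1 deps=(None,None) exec_start@1 write@3
I1 add r2: issue@2 deps=(None,None) exec_start@2 write@3
I2 add r1: issue@3 deps=(None,None) exec_start@3 write@6
I3 add r3: issue@4 deps=(None,1) exec_start@4 write@6
I4 add r4: issue@5 deps=(2,2) exec_start@6 write@8
I5 mul r4: issue@6 deps=(2,4) exec_start@8 write@9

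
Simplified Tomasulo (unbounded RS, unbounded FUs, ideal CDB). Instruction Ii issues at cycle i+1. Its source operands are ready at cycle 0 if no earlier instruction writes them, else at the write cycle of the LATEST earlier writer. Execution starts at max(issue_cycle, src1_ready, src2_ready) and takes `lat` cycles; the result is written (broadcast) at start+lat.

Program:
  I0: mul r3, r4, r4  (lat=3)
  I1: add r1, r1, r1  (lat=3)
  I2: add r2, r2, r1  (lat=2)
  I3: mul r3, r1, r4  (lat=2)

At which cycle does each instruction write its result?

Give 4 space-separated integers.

I0 mul r3: issue@1 deps=(None,None) exec_start@1 write@4
I1 add r1: issue@2 deps=(None,None) exec_start@2 write@5
I2 add r2: issue@3 deps=(None,1) exec_start@5 write@7
I3 mul r3: issue@4 deps=(1,None) exec_start@5 write@7

Answer: 4 5 7 7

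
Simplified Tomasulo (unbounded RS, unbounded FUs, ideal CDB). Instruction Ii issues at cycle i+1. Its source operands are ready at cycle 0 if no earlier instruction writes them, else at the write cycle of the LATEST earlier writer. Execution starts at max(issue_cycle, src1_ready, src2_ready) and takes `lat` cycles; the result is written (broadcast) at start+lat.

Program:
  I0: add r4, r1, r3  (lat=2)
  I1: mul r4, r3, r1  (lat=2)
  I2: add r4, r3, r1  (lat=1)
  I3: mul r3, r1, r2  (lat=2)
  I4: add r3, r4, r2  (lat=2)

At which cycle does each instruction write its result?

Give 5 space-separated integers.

Answer: 3 4 4 6 7

Derivation:
I0 add r4: issue@1 deps=(None,None) exec_start@1 write@3
I1 mul r4: issue@2 deps=(None,None) exec_start@2 write@4
I2 add r4: issue@3 deps=(None,None) exec_start@3 write@4
I3 mul r3: issue@4 deps=(None,None) exec_start@4 write@6
I4 add r3: issue@5 deps=(2,None) exec_start@5 write@7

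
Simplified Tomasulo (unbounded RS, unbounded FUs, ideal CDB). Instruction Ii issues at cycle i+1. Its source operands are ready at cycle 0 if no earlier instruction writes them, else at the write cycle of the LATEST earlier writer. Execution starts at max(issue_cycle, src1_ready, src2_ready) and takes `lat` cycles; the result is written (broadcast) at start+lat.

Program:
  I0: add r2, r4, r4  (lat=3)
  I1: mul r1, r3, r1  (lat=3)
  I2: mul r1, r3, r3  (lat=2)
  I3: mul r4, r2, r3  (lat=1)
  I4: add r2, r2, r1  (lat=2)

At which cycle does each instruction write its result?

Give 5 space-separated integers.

Answer: 4 5 5 5 7

Derivation:
I0 add r2: issue@1 deps=(None,None) exec_start@1 write@4
I1 mul r1: issue@2 deps=(None,None) exec_start@2 write@5
I2 mul r1: issue@3 deps=(None,None) exec_start@3 write@5
I3 mul r4: issue@4 deps=(0,None) exec_start@4 write@5
I4 add r2: issue@5 deps=(0,2) exec_start@5 write@7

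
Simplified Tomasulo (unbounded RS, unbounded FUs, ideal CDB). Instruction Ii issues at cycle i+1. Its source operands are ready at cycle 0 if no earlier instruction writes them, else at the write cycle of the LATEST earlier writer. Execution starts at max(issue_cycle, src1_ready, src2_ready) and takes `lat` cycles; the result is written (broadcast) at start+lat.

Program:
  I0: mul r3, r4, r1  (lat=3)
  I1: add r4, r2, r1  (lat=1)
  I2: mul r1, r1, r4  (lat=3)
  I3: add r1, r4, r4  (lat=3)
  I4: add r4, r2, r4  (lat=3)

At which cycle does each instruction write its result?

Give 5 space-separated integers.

Answer: 4 3 6 7 8

Derivation:
I0 mul r3: issue@1 deps=(None,None) exec_start@1 write@4
I1 add r4: issue@2 deps=(None,None) exec_start@2 write@3
I2 mul r1: issue@3 deps=(None,1) exec_start@3 write@6
I3 add r1: issue@4 deps=(1,1) exec_start@4 write@7
I4 add r4: issue@5 deps=(None,1) exec_start@5 write@8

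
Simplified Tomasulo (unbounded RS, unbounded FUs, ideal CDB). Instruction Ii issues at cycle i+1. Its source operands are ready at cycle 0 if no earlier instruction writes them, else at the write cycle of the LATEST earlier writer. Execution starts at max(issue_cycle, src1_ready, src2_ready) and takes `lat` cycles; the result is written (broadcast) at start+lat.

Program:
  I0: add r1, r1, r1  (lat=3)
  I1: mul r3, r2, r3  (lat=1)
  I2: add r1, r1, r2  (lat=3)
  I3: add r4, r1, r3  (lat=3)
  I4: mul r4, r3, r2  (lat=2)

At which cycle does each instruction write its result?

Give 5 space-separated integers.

Answer: 4 3 7 10 7

Derivation:
I0 add r1: issue@1 deps=(None,None) exec_start@1 write@4
I1 mul r3: issue@2 deps=(None,None) exec_start@2 write@3
I2 add r1: issue@3 deps=(0,None) exec_start@4 write@7
I3 add r4: issue@4 deps=(2,1) exec_start@7 write@10
I4 mul r4: issue@5 deps=(1,None) exec_start@5 write@7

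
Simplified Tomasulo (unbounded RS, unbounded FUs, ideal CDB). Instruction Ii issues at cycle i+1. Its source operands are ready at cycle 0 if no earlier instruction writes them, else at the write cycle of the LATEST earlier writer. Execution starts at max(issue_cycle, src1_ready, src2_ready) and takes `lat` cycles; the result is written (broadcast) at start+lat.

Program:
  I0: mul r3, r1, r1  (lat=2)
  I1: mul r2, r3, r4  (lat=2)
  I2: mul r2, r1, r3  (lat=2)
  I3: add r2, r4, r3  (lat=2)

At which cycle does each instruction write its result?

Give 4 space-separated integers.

Answer: 3 5 5 6

Derivation:
I0 mul r3: issue@1 deps=(None,None) exec_start@1 write@3
I1 mul r2: issue@2 deps=(0,None) exec_start@3 write@5
I2 mul r2: issue@3 deps=(None,0) exec_start@3 write@5
I3 add r2: issue@4 deps=(None,0) exec_start@4 write@6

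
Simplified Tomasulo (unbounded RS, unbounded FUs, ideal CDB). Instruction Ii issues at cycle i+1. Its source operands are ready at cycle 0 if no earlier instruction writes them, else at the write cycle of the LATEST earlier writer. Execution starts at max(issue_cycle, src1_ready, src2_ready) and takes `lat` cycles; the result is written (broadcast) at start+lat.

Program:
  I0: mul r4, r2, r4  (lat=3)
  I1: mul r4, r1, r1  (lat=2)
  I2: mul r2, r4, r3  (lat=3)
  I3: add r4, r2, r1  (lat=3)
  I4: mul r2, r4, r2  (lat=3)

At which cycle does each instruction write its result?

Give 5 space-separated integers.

I0 mul r4: issue@1 deps=(None,None) exec_start@1 write@4
I1 mul r4: issue@2 deps=(None,None) exec_start@2 write@4
I2 mul r2: issue@3 deps=(1,None) exec_start@4 write@7
I3 add r4: issue@4 deps=(2,None) exec_start@7 write@10
I4 mul r2: issue@5 deps=(3,2) exec_start@10 write@13

Answer: 4 4 7 10 13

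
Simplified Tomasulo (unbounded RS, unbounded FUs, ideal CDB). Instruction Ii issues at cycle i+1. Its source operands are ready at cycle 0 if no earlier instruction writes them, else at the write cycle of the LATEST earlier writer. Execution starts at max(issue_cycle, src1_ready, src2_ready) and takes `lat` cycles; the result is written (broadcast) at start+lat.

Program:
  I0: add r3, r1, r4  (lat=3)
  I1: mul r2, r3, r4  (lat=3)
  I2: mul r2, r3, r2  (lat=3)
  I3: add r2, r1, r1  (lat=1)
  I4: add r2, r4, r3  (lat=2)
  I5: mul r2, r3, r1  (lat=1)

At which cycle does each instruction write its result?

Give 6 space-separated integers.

I0 add r3: issue@1 deps=(None,None) exec_start@1 write@4
I1 mul r2: issue@2 deps=(0,None) exec_start@4 write@7
I2 mul r2: issue@3 deps=(0,1) exec_start@7 write@10
I3 add r2: issue@4 deps=(None,None) exec_start@4 write@5
I4 add r2: issue@5 deps=(None,0) exec_start@5 write@7
I5 mul r2: issue@6 deps=(0,None) exec_start@6 write@7

Answer: 4 7 10 5 7 7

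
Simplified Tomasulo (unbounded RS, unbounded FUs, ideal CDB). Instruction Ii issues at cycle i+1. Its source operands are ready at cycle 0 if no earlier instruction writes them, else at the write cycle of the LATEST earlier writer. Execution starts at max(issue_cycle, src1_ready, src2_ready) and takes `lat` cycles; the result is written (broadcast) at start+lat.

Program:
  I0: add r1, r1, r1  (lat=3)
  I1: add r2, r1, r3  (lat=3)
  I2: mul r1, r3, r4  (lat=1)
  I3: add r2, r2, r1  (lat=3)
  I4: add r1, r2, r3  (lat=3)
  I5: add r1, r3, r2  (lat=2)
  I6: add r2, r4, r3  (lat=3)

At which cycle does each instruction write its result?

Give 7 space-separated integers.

I0 add r1: issue@1 deps=(None,None) exec_start@1 write@4
I1 add r2: issue@2 deps=(0,None) exec_start@4 write@7
I2 mul r1: issue@3 deps=(None,None) exec_start@3 write@4
I3 add r2: issue@4 deps=(1,2) exec_start@7 write@10
I4 add r1: issue@5 deps=(3,None) exec_start@10 write@13
I5 add r1: issue@6 deps=(None,3) exec_start@10 write@12
I6 add r2: issue@7 deps=(None,None) exec_start@7 write@10

Answer: 4 7 4 10 13 12 10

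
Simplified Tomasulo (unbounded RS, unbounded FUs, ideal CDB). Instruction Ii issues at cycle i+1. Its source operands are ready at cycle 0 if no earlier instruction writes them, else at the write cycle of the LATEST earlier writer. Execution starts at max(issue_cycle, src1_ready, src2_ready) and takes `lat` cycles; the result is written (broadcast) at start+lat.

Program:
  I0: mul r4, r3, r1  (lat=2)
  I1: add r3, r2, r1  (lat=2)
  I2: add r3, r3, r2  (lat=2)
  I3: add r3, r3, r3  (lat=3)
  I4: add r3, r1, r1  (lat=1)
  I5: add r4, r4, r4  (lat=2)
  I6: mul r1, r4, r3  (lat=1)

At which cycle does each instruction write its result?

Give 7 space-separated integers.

Answer: 3 4 6 9 6 8 9

Derivation:
I0 mul r4: issue@1 deps=(None,None) exec_start@1 write@3
I1 add r3: issue@2 deps=(None,None) exec_start@2 write@4
I2 add r3: issue@3 deps=(1,None) exec_start@4 write@6
I3 add r3: issue@4 deps=(2,2) exec_start@6 write@9
I4 add r3: issue@5 deps=(None,None) exec_start@5 write@6
I5 add r4: issue@6 deps=(0,0) exec_start@6 write@8
I6 mul r1: issue@7 deps=(5,4) exec_start@8 write@9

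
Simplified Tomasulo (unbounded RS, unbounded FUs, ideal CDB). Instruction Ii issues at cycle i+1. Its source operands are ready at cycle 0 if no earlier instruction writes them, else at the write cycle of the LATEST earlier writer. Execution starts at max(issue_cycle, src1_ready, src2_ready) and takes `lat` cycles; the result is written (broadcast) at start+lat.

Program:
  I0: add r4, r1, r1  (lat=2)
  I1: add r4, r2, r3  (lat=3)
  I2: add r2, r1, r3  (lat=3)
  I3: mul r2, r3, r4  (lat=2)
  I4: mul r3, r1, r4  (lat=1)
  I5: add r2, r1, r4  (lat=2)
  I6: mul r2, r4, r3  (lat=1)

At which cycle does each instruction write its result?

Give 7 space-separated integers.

I0 add r4: issue@1 deps=(None,None) exec_start@1 write@3
I1 add r4: issue@2 deps=(None,None) exec_start@2 write@5
I2 add r2: issue@3 deps=(None,None) exec_start@3 write@6
I3 mul r2: issue@4 deps=(None,1) exec_start@5 write@7
I4 mul r3: issue@5 deps=(None,1) exec_start@5 write@6
I5 add r2: issue@6 deps=(None,1) exec_start@6 write@8
I6 mul r2: issue@7 deps=(1,4) exec_start@7 write@8

Answer: 3 5 6 7 6 8 8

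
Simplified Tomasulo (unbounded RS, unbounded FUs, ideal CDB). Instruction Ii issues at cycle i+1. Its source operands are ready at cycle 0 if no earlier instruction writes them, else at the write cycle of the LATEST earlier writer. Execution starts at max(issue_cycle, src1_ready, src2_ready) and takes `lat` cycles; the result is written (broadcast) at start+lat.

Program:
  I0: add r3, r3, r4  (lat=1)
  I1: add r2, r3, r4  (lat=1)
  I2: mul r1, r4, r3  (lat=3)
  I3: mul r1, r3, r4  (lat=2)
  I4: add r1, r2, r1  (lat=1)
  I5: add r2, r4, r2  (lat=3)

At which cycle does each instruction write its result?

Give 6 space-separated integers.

Answer: 2 3 6 6 7 9

Derivation:
I0 add r3: issue@1 deps=(None,None) exec_start@1 write@2
I1 add r2: issue@2 deps=(0,None) exec_start@2 write@3
I2 mul r1: issue@3 deps=(None,0) exec_start@3 write@6
I3 mul r1: issue@4 deps=(0,None) exec_start@4 write@6
I4 add r1: issue@5 deps=(1,3) exec_start@6 write@7
I5 add r2: issue@6 deps=(None,1) exec_start@6 write@9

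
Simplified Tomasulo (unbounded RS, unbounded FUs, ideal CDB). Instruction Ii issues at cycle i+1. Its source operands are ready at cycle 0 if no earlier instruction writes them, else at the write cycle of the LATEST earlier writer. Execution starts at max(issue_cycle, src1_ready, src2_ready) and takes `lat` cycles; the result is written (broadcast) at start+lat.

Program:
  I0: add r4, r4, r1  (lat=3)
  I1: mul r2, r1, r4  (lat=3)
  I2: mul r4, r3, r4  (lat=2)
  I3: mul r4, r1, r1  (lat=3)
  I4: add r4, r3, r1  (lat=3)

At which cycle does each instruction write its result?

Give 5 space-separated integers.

I0 add r4: issue@1 deps=(None,None) exec_start@1 write@4
I1 mul r2: issue@2 deps=(None,0) exec_start@4 write@7
I2 mul r4: issue@3 deps=(None,0) exec_start@4 write@6
I3 mul r4: issue@4 deps=(None,None) exec_start@4 write@7
I4 add r4: issue@5 deps=(None,None) exec_start@5 write@8

Answer: 4 7 6 7 8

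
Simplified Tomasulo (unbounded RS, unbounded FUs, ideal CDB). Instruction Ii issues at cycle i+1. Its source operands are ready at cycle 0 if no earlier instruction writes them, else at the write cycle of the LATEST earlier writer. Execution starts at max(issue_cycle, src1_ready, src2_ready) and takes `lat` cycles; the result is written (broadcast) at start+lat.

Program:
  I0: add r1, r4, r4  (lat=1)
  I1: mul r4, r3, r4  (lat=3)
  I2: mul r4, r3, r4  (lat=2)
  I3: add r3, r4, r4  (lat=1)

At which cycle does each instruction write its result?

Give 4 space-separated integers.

Answer: 2 5 7 8

Derivation:
I0 add r1: issue@1 deps=(None,None) exec_start@1 write@2
I1 mul r4: issue@2 deps=(None,None) exec_start@2 write@5
I2 mul r4: issue@3 deps=(None,1) exec_start@5 write@7
I3 add r3: issue@4 deps=(2,2) exec_start@7 write@8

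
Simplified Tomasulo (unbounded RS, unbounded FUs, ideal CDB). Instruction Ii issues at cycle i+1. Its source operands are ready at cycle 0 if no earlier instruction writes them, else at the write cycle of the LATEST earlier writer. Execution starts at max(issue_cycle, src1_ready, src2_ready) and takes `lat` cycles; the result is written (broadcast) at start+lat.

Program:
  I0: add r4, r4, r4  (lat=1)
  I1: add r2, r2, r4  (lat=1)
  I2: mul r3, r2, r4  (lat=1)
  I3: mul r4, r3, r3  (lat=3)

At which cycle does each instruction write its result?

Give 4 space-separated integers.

I0 add r4: issue@1 deps=(None,None) exec_start@1 write@2
I1 add r2: issue@2 deps=(None,0) exec_start@2 write@3
I2 mul r3: issue@3 deps=(1,0) exec_start@3 write@4
I3 mul r4: issue@4 deps=(2,2) exec_start@4 write@7

Answer: 2 3 4 7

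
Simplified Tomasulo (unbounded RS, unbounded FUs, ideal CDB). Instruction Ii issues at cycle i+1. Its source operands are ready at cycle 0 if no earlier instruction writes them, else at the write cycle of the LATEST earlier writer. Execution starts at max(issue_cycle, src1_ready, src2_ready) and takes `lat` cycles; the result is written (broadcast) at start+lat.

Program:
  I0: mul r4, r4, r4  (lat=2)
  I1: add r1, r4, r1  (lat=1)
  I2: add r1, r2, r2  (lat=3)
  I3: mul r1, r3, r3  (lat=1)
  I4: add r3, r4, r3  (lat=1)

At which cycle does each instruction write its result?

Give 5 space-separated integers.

Answer: 3 4 6 5 6

Derivation:
I0 mul r4: issue@1 deps=(None,None) exec_start@1 write@3
I1 add r1: issue@2 deps=(0,None) exec_start@3 write@4
I2 add r1: issue@3 deps=(None,None) exec_start@3 write@6
I3 mul r1: issue@4 deps=(None,None) exec_start@4 write@5
I4 add r3: issue@5 deps=(0,None) exec_start@5 write@6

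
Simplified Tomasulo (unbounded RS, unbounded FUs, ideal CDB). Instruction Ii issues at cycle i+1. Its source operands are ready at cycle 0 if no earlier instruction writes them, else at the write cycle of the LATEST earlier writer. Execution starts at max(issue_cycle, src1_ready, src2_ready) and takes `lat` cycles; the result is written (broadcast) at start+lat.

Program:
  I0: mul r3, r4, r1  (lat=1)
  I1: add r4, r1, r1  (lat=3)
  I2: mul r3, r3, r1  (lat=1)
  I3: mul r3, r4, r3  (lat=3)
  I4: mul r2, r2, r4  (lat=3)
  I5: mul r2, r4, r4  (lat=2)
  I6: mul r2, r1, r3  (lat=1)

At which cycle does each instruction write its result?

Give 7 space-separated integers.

I0 mul r3: issue@1 deps=(None,None) exec_start@1 write@2
I1 add r4: issue@2 deps=(None,None) exec_start@2 write@5
I2 mul r3: issue@3 deps=(0,None) exec_start@3 write@4
I3 mul r3: issue@4 deps=(1,2) exec_start@5 write@8
I4 mul r2: issue@5 deps=(None,1) exec_start@5 write@8
I5 mul r2: issue@6 deps=(1,1) exec_start@6 write@8
I6 mul r2: issue@7 deps=(None,3) exec_start@8 write@9

Answer: 2 5 4 8 8 8 9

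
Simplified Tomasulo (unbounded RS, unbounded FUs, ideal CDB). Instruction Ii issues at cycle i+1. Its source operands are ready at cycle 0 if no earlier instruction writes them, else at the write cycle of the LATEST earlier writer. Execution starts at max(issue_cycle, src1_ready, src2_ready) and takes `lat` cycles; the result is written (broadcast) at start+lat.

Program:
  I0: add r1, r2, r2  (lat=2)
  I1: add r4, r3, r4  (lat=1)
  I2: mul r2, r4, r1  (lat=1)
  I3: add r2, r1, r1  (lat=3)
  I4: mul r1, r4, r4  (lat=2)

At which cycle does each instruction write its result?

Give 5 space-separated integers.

Answer: 3 3 4 7 7

Derivation:
I0 add r1: issue@1 deps=(None,None) exec_start@1 write@3
I1 add r4: issue@2 deps=(None,None) exec_start@2 write@3
I2 mul r2: issue@3 deps=(1,0) exec_start@3 write@4
I3 add r2: issue@4 deps=(0,0) exec_start@4 write@7
I4 mul r1: issue@5 deps=(1,1) exec_start@5 write@7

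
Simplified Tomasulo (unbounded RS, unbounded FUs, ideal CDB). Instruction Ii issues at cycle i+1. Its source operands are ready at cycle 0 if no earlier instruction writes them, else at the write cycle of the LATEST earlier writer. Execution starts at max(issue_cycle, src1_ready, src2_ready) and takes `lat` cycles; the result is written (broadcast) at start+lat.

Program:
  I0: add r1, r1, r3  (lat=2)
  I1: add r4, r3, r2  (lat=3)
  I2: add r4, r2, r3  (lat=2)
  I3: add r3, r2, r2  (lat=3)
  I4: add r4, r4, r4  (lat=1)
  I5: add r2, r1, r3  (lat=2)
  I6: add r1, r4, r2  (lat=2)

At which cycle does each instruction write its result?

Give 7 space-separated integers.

Answer: 3 5 5 7 6 9 11

Derivation:
I0 add r1: issue@1 deps=(None,None) exec_start@1 write@3
I1 add r4: issue@2 deps=(None,None) exec_start@2 write@5
I2 add r4: issue@3 deps=(None,None) exec_start@3 write@5
I3 add r3: issue@4 deps=(None,None) exec_start@4 write@7
I4 add r4: issue@5 deps=(2,2) exec_start@5 write@6
I5 add r2: issue@6 deps=(0,3) exec_start@7 write@9
I6 add r1: issue@7 deps=(4,5) exec_start@9 write@11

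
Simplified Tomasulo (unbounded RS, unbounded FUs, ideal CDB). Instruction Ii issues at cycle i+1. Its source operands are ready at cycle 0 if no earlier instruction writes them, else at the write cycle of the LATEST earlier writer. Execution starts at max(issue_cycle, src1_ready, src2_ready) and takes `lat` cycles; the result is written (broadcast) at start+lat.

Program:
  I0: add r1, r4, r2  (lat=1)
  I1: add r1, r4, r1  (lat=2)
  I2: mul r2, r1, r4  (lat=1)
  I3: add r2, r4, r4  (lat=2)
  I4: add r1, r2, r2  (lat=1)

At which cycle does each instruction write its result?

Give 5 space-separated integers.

I0 add r1: issue@1 deps=(None,None) exec_start@1 write@2
I1 add r1: issue@2 deps=(None,0) exec_start@2 write@4
I2 mul r2: issue@3 deps=(1,None) exec_start@4 write@5
I3 add r2: issue@4 deps=(None,None) exec_start@4 write@6
I4 add r1: issue@5 deps=(3,3) exec_start@6 write@7

Answer: 2 4 5 6 7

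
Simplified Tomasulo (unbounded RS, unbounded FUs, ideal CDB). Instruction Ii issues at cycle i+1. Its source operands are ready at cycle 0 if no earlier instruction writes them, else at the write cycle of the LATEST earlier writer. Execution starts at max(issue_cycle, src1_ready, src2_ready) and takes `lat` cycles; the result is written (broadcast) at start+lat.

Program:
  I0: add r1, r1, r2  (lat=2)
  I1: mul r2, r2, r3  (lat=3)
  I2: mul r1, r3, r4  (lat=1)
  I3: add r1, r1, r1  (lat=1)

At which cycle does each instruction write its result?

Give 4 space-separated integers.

I0 add r1: issue@1 deps=(None,None) exec_start@1 write@3
I1 mul r2: issue@2 deps=(None,None) exec_start@2 write@5
I2 mul r1: issue@3 deps=(None,None) exec_start@3 write@4
I3 add r1: issue@4 deps=(2,2) exec_start@4 write@5

Answer: 3 5 4 5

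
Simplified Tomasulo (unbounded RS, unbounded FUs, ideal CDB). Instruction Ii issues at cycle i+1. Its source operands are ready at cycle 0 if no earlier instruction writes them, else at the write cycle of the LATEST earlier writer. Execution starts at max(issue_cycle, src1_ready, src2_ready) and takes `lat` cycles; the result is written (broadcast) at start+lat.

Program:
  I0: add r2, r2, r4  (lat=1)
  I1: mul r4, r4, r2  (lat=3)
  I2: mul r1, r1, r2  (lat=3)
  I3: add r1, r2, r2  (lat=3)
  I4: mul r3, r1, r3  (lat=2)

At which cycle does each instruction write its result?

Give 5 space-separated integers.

I0 add r2: issue@1 deps=(None,None) exec_start@1 write@2
I1 mul r4: issue@2 deps=(None,0) exec_start@2 write@5
I2 mul r1: issue@3 deps=(None,0) exec_start@3 write@6
I3 add r1: issue@4 deps=(0,0) exec_start@4 write@7
I4 mul r3: issue@5 deps=(3,None) exec_start@7 write@9

Answer: 2 5 6 7 9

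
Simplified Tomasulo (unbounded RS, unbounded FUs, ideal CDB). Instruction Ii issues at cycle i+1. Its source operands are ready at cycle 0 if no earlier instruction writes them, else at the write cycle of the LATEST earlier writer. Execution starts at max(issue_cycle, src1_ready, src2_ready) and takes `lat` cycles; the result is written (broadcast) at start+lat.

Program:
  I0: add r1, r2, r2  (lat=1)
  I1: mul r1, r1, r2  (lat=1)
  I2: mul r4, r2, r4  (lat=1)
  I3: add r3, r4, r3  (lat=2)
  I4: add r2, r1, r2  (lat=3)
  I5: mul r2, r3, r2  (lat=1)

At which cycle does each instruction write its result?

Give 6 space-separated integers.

I0 add r1: issue@1 deps=(None,None) exec_start@1 write@2
I1 mul r1: issue@2 deps=(0,None) exec_start@2 write@3
I2 mul r4: issue@3 deps=(None,None) exec_start@3 write@4
I3 add r3: issue@4 deps=(2,None) exec_start@4 write@6
I4 add r2: issue@5 deps=(1,None) exec_start@5 write@8
I5 mul r2: issue@6 deps=(3,4) exec_start@8 write@9

Answer: 2 3 4 6 8 9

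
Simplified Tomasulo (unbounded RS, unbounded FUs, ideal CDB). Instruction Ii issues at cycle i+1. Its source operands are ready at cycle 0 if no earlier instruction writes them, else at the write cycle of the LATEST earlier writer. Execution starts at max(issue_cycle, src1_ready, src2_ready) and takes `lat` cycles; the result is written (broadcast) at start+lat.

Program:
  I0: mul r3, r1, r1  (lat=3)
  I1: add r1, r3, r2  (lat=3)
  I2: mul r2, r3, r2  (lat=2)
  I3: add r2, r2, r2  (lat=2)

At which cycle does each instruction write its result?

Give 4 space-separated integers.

I0 mul r3: issue@1 deps=(None,None) exec_start@1 write@4
I1 add r1: issue@2 deps=(0,None) exec_start@4 write@7
I2 mul r2: issue@3 deps=(0,None) exec_start@4 write@6
I3 add r2: issue@4 deps=(2,2) exec_start@6 write@8

Answer: 4 7 6 8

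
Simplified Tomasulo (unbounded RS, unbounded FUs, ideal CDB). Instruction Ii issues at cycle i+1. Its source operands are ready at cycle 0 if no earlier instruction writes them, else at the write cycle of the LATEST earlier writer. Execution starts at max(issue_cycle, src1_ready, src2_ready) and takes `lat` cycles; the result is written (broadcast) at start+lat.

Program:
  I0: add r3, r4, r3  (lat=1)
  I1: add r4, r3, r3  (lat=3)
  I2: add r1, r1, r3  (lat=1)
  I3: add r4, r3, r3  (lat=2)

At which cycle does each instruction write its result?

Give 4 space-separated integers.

I0 add r3: issue@1 deps=(None,None) exec_start@1 write@2
I1 add r4: issue@2 deps=(0,0) exec_start@2 write@5
I2 add r1: issue@3 deps=(None,0) exec_start@3 write@4
I3 add r4: issue@4 deps=(0,0) exec_start@4 write@6

Answer: 2 5 4 6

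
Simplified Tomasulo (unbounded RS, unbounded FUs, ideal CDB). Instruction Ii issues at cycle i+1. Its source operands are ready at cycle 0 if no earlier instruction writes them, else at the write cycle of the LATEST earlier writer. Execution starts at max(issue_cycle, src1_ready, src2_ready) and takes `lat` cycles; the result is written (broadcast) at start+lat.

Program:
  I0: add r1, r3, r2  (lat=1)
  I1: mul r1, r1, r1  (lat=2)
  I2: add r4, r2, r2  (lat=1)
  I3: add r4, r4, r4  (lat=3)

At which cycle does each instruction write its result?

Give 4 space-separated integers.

I0 add r1: issue@1 deps=(None,None) exec_start@1 write@2
I1 mul r1: issue@2 deps=(0,0) exec_start@2 write@4
I2 add r4: issue@3 deps=(None,None) exec_start@3 write@4
I3 add r4: issue@4 deps=(2,2) exec_start@4 write@7

Answer: 2 4 4 7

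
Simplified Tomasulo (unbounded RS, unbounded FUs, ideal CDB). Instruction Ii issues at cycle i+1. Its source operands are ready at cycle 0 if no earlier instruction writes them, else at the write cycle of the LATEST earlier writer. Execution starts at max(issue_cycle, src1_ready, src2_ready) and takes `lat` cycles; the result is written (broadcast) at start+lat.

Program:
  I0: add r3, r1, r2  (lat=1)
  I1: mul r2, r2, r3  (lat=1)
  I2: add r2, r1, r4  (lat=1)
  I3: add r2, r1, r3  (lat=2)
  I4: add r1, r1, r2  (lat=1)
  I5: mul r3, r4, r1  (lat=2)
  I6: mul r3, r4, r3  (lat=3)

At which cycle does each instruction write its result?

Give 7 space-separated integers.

I0 add r3: issue@1 deps=(None,None) exec_start@1 write@2
I1 mul r2: issue@2 deps=(None,0) exec_start@2 write@3
I2 add r2: issue@3 deps=(None,None) exec_start@3 write@4
I3 add r2: issue@4 deps=(None,0) exec_start@4 write@6
I4 add r1: issue@5 deps=(None,3) exec_start@6 write@7
I5 mul r3: issue@6 deps=(None,4) exec_start@7 write@9
I6 mul r3: issue@7 deps=(None,5) exec_start@9 write@12

Answer: 2 3 4 6 7 9 12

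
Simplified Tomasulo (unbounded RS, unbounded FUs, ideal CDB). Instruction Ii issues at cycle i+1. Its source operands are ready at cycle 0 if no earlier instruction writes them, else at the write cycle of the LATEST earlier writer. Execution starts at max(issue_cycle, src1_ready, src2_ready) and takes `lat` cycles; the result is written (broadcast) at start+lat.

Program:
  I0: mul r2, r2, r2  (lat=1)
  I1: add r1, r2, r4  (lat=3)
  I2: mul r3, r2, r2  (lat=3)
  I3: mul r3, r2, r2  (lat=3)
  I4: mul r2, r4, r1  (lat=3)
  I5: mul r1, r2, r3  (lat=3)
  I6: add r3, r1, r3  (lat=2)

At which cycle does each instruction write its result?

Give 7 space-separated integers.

Answer: 2 5 6 7 8 11 13

Derivation:
I0 mul r2: issue@1 deps=(None,None) exec_start@1 write@2
I1 add r1: issue@2 deps=(0,None) exec_start@2 write@5
I2 mul r3: issue@3 deps=(0,0) exec_start@3 write@6
I3 mul r3: issue@4 deps=(0,0) exec_start@4 write@7
I4 mul r2: issue@5 deps=(None,1) exec_start@5 write@8
I5 mul r1: issue@6 deps=(4,3) exec_start@8 write@11
I6 add r3: issue@7 deps=(5,3) exec_start@11 write@13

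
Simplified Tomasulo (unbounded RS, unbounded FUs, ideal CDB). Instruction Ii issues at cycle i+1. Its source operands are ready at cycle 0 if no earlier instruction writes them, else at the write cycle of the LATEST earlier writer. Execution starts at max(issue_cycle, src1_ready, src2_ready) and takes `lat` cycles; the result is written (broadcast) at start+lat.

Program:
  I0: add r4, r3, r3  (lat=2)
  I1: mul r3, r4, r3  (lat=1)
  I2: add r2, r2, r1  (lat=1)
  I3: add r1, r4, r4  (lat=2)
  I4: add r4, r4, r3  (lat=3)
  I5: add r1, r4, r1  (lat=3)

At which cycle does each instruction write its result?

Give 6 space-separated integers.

I0 add r4: issue@1 deps=(None,None) exec_start@1 write@3
I1 mul r3: issue@2 deps=(0,None) exec_start@3 write@4
I2 add r2: issue@3 deps=(None,None) exec_start@3 write@4
I3 add r1: issue@4 deps=(0,0) exec_start@4 write@6
I4 add r4: issue@5 deps=(0,1) exec_start@5 write@8
I5 add r1: issue@6 deps=(4,3) exec_start@8 write@11

Answer: 3 4 4 6 8 11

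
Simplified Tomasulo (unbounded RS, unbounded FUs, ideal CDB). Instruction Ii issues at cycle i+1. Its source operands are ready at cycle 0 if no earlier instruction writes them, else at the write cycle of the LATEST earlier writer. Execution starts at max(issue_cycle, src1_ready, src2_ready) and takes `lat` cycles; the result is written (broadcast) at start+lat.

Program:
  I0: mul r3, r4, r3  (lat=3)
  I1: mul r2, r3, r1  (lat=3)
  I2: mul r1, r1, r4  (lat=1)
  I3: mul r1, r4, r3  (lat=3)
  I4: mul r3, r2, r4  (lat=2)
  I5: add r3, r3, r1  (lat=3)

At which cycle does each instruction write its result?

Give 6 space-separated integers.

I0 mul r3: issue@1 deps=(None,None) exec_start@1 write@4
I1 mul r2: issue@2 deps=(0,None) exec_start@4 write@7
I2 mul r1: issue@3 deps=(None,None) exec_start@3 write@4
I3 mul r1: issue@4 deps=(None,0) exec_start@4 write@7
I4 mul r3: issue@5 deps=(1,None) exec_start@7 write@9
I5 add r3: issue@6 deps=(4,3) exec_start@9 write@12

Answer: 4 7 4 7 9 12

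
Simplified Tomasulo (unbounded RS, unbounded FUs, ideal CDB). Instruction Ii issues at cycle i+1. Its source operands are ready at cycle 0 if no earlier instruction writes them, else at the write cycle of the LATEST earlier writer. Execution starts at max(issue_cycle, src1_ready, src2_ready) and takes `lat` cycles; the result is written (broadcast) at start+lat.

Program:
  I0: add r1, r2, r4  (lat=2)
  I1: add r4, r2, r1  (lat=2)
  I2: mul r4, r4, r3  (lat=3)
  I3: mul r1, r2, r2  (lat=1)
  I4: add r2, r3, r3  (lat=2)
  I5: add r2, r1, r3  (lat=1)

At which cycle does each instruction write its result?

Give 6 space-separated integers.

I0 add r1: issue@1 deps=(None,None) exec_start@1 write@3
I1 add r4: issue@2 deps=(None,0) exec_start@3 write@5
I2 mul r4: issue@3 deps=(1,None) exec_start@5 write@8
I3 mul r1: issue@4 deps=(None,None) exec_start@4 write@5
I4 add r2: issue@5 deps=(None,None) exec_start@5 write@7
I5 add r2: issue@6 deps=(3,None) exec_start@6 write@7

Answer: 3 5 8 5 7 7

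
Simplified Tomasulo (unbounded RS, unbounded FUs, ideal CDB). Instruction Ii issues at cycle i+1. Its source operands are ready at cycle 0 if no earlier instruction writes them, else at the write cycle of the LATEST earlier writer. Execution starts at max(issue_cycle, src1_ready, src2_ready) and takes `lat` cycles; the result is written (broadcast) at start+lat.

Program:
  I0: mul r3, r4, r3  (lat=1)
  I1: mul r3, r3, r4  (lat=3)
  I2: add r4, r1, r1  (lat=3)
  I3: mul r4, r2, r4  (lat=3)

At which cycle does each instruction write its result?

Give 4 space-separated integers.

Answer: 2 5 6 9

Derivation:
I0 mul r3: issue@1 deps=(None,None) exec_start@1 write@2
I1 mul r3: issue@2 deps=(0,None) exec_start@2 write@5
I2 add r4: issue@3 deps=(None,None) exec_start@3 write@6
I3 mul r4: issue@4 deps=(None,2) exec_start@6 write@9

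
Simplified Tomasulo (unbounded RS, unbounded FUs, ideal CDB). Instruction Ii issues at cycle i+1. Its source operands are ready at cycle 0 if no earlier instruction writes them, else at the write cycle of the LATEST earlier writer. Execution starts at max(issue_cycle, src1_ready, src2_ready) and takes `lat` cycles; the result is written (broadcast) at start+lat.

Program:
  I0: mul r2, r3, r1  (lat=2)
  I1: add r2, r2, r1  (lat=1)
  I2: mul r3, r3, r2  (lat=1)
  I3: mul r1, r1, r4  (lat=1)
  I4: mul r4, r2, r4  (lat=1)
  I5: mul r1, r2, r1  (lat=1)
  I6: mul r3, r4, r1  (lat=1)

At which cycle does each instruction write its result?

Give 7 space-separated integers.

I0 mul r2: issue@1 deps=(None,None) exec_start@1 write@3
I1 add r2: issue@2 deps=(0,None) exec_start@3 write@4
I2 mul r3: issue@3 deps=(None,1) exec_start@4 write@5
I3 mul r1: issue@4 deps=(None,None) exec_start@4 write@5
I4 mul r4: issue@5 deps=(1,None) exec_start@5 write@6
I5 mul r1: issue@6 deps=(1,3) exec_start@6 write@7
I6 mul r3: issue@7 deps=(4,5) exec_start@7 write@8

Answer: 3 4 5 5 6 7 8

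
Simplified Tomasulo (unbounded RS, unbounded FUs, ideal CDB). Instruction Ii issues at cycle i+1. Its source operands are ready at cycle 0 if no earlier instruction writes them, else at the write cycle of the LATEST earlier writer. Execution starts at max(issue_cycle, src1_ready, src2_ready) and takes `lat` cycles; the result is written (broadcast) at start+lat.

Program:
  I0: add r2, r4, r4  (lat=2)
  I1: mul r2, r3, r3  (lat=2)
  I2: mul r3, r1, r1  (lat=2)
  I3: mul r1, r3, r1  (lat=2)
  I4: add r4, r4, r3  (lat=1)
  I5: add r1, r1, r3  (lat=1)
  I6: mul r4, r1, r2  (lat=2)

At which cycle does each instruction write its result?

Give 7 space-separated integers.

Answer: 3 4 5 7 6 8 10

Derivation:
I0 add r2: issue@1 deps=(None,None) exec_start@1 write@3
I1 mul r2: issue@2 deps=(None,None) exec_start@2 write@4
I2 mul r3: issue@3 deps=(None,None) exec_start@3 write@5
I3 mul r1: issue@4 deps=(2,None) exec_start@5 write@7
I4 add r4: issue@5 deps=(None,2) exec_start@5 write@6
I5 add r1: issue@6 deps=(3,2) exec_start@7 write@8
I6 mul r4: issue@7 deps=(5,1) exec_start@8 write@10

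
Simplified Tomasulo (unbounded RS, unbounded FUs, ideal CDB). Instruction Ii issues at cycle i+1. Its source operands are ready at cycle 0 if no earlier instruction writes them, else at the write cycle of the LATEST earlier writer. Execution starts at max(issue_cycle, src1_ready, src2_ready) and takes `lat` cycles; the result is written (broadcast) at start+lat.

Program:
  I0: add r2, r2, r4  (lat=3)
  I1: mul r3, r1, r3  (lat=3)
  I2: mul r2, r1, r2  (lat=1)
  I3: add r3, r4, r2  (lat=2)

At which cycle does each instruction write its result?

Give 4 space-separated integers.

Answer: 4 5 5 7

Derivation:
I0 add r2: issue@1 deps=(None,None) exec_start@1 write@4
I1 mul r3: issue@2 deps=(None,None) exec_start@2 write@5
I2 mul r2: issue@3 deps=(None,0) exec_start@4 write@5
I3 add r3: issue@4 deps=(None,2) exec_start@5 write@7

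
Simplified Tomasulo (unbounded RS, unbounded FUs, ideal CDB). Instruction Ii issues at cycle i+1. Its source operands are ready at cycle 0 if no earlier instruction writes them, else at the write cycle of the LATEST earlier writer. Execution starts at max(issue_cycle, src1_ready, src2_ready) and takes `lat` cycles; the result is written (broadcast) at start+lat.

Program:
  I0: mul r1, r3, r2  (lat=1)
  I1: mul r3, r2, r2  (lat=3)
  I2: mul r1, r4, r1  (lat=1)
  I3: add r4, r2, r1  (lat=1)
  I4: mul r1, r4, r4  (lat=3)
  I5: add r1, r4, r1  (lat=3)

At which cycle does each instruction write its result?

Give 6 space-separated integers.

I0 mul r1: issue@1 deps=(None,None) exec_start@1 write@2
I1 mul r3: issue@2 deps=(None,None) exec_start@2 write@5
I2 mul r1: issue@3 deps=(None,0) exec_start@3 write@4
I3 add r4: issue@4 deps=(None,2) exec_start@4 write@5
I4 mul r1: issue@5 deps=(3,3) exec_start@5 write@8
I5 add r1: issue@6 deps=(3,4) exec_start@8 write@11

Answer: 2 5 4 5 8 11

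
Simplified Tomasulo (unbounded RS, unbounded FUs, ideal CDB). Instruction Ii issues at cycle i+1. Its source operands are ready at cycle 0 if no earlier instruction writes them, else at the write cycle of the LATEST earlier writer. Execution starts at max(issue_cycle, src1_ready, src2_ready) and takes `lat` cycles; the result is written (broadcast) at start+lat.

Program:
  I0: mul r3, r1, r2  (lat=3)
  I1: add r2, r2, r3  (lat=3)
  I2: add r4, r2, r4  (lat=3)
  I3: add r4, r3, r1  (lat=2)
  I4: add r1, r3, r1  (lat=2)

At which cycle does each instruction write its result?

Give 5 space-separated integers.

I0 mul r3: issue@1 deps=(None,None) exec_start@1 write@4
I1 add r2: issue@2 deps=(None,0) exec_start@4 write@7
I2 add r4: issue@3 deps=(1,None) exec_start@7 write@10
I3 add r4: issue@4 deps=(0,None) exec_start@4 write@6
I4 add r1: issue@5 deps=(0,None) exec_start@5 write@7

Answer: 4 7 10 6 7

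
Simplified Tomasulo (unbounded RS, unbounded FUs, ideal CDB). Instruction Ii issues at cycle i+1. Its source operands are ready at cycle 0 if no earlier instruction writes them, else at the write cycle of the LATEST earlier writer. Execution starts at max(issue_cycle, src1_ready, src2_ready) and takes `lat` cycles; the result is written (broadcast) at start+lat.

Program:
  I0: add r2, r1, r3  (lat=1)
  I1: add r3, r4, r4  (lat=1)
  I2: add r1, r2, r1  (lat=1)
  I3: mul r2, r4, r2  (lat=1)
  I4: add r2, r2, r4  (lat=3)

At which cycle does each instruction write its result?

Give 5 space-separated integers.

Answer: 2 3 4 5 8

Derivation:
I0 add r2: issue@1 deps=(None,None) exec_start@1 write@2
I1 add r3: issue@2 deps=(None,None) exec_start@2 write@3
I2 add r1: issue@3 deps=(0,None) exec_start@3 write@4
I3 mul r2: issue@4 deps=(None,0) exec_start@4 write@5
I4 add r2: issue@5 deps=(3,None) exec_start@5 write@8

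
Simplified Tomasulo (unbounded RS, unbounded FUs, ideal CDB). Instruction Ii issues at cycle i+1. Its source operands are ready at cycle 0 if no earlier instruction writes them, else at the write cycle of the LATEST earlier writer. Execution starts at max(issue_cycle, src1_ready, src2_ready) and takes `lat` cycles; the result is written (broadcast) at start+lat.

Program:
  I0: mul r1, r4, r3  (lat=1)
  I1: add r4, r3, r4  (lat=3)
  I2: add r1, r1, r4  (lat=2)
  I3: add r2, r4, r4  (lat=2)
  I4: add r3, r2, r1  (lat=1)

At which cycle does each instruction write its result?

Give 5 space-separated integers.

I0 mul r1: issue@1 deps=(None,None) exec_start@1 write@2
I1 add r4: issue@2 deps=(None,None) exec_start@2 write@5
I2 add r1: issue@3 deps=(0,1) exec_start@5 write@7
I3 add r2: issue@4 deps=(1,1) exec_start@5 write@7
I4 add r3: issue@5 deps=(3,2) exec_start@7 write@8

Answer: 2 5 7 7 8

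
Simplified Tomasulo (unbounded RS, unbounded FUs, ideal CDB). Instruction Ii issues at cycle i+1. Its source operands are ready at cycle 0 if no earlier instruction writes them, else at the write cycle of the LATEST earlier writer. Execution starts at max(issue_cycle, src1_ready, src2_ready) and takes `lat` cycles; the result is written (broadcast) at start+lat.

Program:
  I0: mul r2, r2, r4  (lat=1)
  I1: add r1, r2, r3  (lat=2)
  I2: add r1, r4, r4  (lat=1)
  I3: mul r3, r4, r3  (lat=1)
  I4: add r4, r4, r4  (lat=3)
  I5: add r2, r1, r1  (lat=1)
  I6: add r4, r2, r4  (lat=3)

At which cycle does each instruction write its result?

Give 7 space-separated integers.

Answer: 2 4 4 5 8 7 11

Derivation:
I0 mul r2: issue@1 deps=(None,None) exec_start@1 write@2
I1 add r1: issue@2 deps=(0,None) exec_start@2 write@4
I2 add r1: issue@3 deps=(None,None) exec_start@3 write@4
I3 mul r3: issue@4 deps=(None,None) exec_start@4 write@5
I4 add r4: issue@5 deps=(None,None) exec_start@5 write@8
I5 add r2: issue@6 deps=(2,2) exec_start@6 write@7
I6 add r4: issue@7 deps=(5,4) exec_start@8 write@11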